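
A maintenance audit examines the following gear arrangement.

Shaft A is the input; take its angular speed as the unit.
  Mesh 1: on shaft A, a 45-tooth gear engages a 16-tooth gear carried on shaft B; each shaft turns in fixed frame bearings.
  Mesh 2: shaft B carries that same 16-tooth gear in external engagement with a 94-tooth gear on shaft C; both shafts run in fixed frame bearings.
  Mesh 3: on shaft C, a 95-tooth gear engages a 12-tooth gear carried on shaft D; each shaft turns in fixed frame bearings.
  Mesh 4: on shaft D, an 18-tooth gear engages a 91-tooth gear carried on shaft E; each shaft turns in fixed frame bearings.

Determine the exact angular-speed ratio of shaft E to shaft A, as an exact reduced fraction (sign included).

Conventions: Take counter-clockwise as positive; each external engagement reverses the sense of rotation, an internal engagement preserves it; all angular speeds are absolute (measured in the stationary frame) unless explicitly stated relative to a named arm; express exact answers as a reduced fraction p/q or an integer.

12825/17108

class = fixed-axis compound train [4 meshes; 4 ratios multiply, 4 sense flips]
mesh 1 [45T→16T]: running ratio 45/16, sense −
mesh 2 [16T→94T]: running ratio 45/94, sense +
mesh 3 [95T→12T]: running ratio 1425/376, sense −
mesh 4 [18T→91T]: running ratio 12825/17108, sense +
ω_out/ω_in = 12825/17108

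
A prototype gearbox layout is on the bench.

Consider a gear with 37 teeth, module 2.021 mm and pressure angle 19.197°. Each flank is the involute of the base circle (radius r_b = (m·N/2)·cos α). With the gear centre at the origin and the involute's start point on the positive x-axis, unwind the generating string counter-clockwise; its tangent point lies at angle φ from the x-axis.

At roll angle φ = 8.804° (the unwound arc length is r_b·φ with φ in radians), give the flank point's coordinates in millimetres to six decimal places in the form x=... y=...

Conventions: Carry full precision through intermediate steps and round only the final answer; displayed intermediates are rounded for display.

topology: single-mesh involute geometry — m = 2.021, N = 37
pitch radius r_p = m·N/2 = 2.021·37/2 = 37.388500
base radius r_b = r_p·cos α = 37.388500·cos 19.197° = 35.309460
roll angle φ = 8.804° = 0.15365879 rad
x = r_b·(cos φ + φ·sin φ) = 35.723849
y = r_b·(sin φ − φ·cos φ) = 0.042601

x=35.723849 y=0.042601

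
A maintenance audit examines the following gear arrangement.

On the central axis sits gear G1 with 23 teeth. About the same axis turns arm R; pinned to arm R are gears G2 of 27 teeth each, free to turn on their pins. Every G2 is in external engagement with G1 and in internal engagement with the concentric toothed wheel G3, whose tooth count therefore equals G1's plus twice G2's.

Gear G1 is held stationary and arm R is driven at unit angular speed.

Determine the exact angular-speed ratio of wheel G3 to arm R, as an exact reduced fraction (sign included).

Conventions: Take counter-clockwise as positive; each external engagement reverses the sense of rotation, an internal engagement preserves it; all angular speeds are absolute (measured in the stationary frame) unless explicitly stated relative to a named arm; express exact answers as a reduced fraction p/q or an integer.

class = planetary set [G3 = 23+2·27 = 77; Willis about the carrier]
ring teeth: 23 + 2·27 = 77
23(ω_sun−ω_arm) = −77(ω_ring−ω_arm),  ω_sun = 0, ω_arm = 1
ω_ring = 1 − (23/77)(0−1) = 100/77
ω_out/ω_in = 100/77

100/77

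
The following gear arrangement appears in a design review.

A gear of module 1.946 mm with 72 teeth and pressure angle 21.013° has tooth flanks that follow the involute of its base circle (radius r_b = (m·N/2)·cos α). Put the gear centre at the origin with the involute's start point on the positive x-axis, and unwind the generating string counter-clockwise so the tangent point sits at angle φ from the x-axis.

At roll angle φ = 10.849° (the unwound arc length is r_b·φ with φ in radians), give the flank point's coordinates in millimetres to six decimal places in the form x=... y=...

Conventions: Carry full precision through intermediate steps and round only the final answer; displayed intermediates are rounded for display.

x=66.559091 y=0.147462

single-mesh involute tooth geometry (72T wheel at module 1.946)
pitch radius r_p = m·N/2 = 1.946·72/2 = 70.056000
base radius r_b = r_p·cos α = 70.056000·cos 21.013° = 65.397212
roll angle φ = 10.849° = 0.18935077 rad
x = r_b·(cos φ + φ·sin φ) = 66.559091
y = r_b·(sin φ − φ·cos φ) = 0.147462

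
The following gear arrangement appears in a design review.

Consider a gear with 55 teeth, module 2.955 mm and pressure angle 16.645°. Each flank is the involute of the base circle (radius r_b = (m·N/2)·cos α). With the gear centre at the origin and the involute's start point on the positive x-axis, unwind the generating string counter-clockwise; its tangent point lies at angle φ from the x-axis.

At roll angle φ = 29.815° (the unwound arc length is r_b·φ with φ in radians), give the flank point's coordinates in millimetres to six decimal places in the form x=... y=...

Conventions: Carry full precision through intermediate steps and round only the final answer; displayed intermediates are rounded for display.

single-mesh involute tooth geometry (55T wheel at module 2.955)
pitch radius r_p = m·N/2 = 2.955·55/2 = 81.262500
base radius r_b = r_p·cos α = 81.262500·cos 16.645° = 77.857431
roll angle φ = 29.815° = 0.52036992 rad
x = r_b·(cos φ + φ·sin φ) = 87.695793
y = r_b·(sin φ − φ·cos φ) = 3.558848

x=87.695793 y=3.558848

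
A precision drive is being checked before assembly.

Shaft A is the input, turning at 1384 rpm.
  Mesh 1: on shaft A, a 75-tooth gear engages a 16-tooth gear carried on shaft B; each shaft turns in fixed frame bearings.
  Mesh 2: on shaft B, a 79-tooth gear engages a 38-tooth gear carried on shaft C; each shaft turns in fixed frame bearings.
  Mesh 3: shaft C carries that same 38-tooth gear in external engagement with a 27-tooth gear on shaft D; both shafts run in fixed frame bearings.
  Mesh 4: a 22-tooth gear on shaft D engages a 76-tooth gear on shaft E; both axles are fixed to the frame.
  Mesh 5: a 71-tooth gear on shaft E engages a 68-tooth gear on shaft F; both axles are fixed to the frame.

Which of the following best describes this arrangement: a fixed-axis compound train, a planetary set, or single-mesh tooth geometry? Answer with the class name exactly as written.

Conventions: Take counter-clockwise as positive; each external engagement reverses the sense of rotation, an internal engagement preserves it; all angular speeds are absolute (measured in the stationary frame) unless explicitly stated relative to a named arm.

fixed-axis compound train

topology: fixed-axis compound train — 5 meshes, A→F
classification: fixed-axis compound train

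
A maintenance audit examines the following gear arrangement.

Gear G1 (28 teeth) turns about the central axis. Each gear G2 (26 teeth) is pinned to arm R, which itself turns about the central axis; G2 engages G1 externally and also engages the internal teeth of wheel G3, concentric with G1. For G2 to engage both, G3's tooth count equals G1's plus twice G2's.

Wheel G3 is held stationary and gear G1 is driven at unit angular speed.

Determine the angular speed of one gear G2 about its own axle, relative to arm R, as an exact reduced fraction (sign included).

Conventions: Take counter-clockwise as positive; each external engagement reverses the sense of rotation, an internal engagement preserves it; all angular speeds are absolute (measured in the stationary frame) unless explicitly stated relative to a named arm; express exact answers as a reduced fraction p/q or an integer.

planetary set (28T centre, 26T on arm, 80T internal) — Willis relation
ring teeth: 28 + 2·26 = 80
28(ω_sun−ω_arm) = −80(ω_ring−ω_arm),  ω_ring = 0, ω_sun = 1
28(1−ω_arm) = −80(0−ω_arm)  ⇒  108·ω_arm = 28  ⇒  ω_arm = 7/27
sun–planet mesh: 28·(1−7/27) = −26·(ω_p−ω_arm)  ⇒  ω_p−ω_arm = -280/351
exact speed ratio = -280/351

-280/351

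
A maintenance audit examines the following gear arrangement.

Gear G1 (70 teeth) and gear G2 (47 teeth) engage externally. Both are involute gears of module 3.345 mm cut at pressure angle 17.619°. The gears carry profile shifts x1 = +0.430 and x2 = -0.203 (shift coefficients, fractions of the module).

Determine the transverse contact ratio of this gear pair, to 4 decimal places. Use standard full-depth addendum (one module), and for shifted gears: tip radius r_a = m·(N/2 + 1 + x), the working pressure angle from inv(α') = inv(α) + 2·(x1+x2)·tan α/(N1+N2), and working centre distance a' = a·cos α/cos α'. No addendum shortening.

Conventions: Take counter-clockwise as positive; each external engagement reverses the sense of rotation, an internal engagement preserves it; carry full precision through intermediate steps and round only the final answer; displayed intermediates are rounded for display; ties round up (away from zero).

recognized (one external pair, fixed centres): single-mesh tooth geometry, m = 3.345, N1 = 70, N2 = 47
base radii: r_b1 = 111.583052, r_b2 = 74.920049
tip radii: r_a1 = 121.858350, r_a2 = 81.273465
inv(α') = inv(17.619°) + 2·(+0.430-0.203)·tan α/(70+47) = 0.01130648  ⇒  α' = 18.29127°
a' = a·cos α / cos α' = 195.6825·cos 17.619°/cos 18.29127° = 196.427961
action lengths: √(r_a1²−r_b1²) = 48.976320, √(r_a2²−r_b2²) = 31.501783
base pitch p_b = π·m·cos α = 10.015671
CR = (48.976320 + 31.501783 − 196.427961·sin 18.29127°)/10.015671 = 1.880015
contact ratio ≈ 1.8800

1.8800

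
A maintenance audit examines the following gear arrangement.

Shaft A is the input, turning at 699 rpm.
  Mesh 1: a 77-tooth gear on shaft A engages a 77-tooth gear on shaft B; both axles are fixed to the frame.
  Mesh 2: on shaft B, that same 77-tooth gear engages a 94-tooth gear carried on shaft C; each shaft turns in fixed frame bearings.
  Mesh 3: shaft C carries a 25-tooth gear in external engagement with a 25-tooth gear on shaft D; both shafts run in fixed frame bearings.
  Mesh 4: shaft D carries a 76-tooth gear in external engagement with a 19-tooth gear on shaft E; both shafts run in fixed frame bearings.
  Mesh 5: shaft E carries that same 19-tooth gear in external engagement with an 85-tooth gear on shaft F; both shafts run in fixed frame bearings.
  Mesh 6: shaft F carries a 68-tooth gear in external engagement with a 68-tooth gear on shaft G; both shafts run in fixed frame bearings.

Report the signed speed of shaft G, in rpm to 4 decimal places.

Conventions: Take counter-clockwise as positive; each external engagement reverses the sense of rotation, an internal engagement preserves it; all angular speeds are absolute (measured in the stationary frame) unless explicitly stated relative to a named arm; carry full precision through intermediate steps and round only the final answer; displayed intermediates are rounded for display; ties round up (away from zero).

class = fixed-axis compound train [6 meshes; 6 ratios multiply, 6 sense flips]
mesh 1 [77T→77T]: ω = 699.0000×77/77 = 699.0000 rpm, sense flips to −
mesh 2 [77T→94T]: ω = 699.0000×77/94 = 572.5851 rpm, sense flips to +
mesh 3 [25T→25T]: ω = 572.5851×25/25 = 572.5851 rpm, sense flips to −
mesh 4 [76T→19T]: ω = 572.5851×76/19 = 2290.3404 rpm, sense flips to +
mesh 5 [19T→85T]: ω = 2290.3404×19/85 = 511.9584 rpm, sense flips to −
mesh 6 [68T→68T]: ω = 511.9584×68/68 = 511.9584 rpm, sense flips to +
signed output speed = +511.9584 rpm

+511.9584 rpm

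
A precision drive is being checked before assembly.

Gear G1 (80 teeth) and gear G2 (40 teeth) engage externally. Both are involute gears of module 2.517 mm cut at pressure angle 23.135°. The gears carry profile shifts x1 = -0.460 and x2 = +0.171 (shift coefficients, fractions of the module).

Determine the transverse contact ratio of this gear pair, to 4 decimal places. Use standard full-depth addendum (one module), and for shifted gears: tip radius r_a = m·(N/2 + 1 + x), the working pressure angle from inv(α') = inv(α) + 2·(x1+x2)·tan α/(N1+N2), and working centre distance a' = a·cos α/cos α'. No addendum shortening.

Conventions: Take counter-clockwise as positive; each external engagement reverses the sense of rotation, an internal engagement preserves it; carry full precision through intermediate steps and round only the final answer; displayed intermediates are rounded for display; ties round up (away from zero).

1.6309

class = single-mesh tooth geometry [involute pair 80T × 40T, m = 2.517]
base radii: r_b1 = 92.583482, r_b2 = 46.291741
tip radii: r_a1 = 102.039180, r_a2 = 53.287407
inv(α') = inv(23.135°) + 2·(-0.460+0.171)·tan α/(80+40) = 0.02141845  ⇒  α' = 22.46788°
a' = a·cos α / cos α' = 151.0200·cos 23.135°/cos 22.46788° = 150.282586
action lengths: √(r_a1²−r_b1²) = 42.898639, √(r_a2²−r_b2²) = 26.393607
base pitch p_b = π·m·cos α = 7.271490
CR = (42.898639 + 26.393607 − 150.282586·sin 22.46788°)/7.271490 = 1.630949
contact ratio ≈ 1.6309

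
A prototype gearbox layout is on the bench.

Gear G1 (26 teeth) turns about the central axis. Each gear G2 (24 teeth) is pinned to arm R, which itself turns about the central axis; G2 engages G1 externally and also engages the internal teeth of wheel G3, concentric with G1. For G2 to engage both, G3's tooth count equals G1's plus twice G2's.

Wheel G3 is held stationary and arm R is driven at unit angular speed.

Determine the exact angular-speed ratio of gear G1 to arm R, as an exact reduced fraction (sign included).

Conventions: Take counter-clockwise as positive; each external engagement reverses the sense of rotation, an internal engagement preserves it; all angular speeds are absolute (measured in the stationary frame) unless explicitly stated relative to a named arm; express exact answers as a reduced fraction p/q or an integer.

topology: planetary set — G1 26T / G2 24T / G3 74T, arm = carrier (Willis)
ring teeth: 26 + 2·24 = 74
26(ω_sun−ω_arm) = −74(ω_ring−ω_arm),  ω_ring = 0, ω_arm = 1
ω_sun = 1 − (74/26)(0−1) = 50/13
ω_out/ω_in = 50/13

50/13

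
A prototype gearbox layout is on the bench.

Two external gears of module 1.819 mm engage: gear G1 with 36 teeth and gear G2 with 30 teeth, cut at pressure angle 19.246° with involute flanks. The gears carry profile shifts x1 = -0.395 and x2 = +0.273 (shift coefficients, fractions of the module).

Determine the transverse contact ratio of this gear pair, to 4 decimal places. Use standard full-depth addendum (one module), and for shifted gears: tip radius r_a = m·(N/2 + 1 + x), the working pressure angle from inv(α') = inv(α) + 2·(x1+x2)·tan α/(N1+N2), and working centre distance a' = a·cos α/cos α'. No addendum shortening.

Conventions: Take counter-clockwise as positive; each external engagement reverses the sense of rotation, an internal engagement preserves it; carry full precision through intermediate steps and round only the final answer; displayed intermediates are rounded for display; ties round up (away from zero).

1.7172

single-mesh involute tooth geometry (36T engaging 30T at module 1.819)
base radii: r_b1 = 30.912116, r_b2 = 25.760097
tip radii: r_a1 = 33.842495, r_a2 = 29.600587
inv(α') = inv(19.246°) + 2·(-0.395+0.273)·tan α/(36+30) = 0.01194049  ⇒  α' = 18.61746°
a' = a·cos α / cos α' = 60.0270·cos 19.246°/cos 18.61746° = 59.801559
action lengths: √(r_a1²−r_b1²) = 13.775178, √(r_a2²−r_b2²) = 14.581226
base pitch p_b = π·m·cos α = 5.395182
CR = (13.775178 + 14.581226 − 59.801559·sin 18.61746°)/5.395182 = 1.717249
contact ratio ≈ 1.7172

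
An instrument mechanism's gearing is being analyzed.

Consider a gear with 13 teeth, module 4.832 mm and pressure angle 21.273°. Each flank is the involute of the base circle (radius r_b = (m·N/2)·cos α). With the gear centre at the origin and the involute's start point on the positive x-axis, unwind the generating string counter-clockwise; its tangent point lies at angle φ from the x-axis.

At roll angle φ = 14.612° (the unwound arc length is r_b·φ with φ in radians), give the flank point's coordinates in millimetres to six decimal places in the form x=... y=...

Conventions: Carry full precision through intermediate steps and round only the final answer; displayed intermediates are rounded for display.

class = single-mesh tooth geometry [base-circle involute, m = 4.832, 13T]
pitch radius r_p = m·N/2 = 4.832·13/2 = 31.408000
base radius r_b = r_p·cos α = 31.408000·cos 21.273° = 29.267931
roll angle φ = 14.612° = 0.25502751 rad
x = r_b·(cos φ + φ·sin φ) = 30.204290
y = r_b·(sin φ − φ·cos φ) = 0.160770

x=30.204290 y=0.160770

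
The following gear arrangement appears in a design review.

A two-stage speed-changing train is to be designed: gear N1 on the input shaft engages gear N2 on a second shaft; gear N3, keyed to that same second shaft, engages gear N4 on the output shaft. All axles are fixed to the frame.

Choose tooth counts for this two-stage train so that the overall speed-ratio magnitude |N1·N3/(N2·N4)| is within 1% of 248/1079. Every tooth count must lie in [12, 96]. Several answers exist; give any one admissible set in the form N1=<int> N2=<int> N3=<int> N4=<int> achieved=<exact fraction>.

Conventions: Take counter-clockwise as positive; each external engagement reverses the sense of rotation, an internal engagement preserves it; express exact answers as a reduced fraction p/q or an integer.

N1=16 N2=26 N3=31 N4=83 achieved=248/1079

2-stage fixed-axis compound train for ratio 248/1079
target = 248/1079 in lowest terms: an exact hit needs N1·N3 = k·248 and N2·N4 = k·1079 for one integer k, every count in [12, 96]; additionally prefer no 1:1 stage (N1 ≠ N2, N3 ≠ N4)
k = 1: no 1:1-free in-range split of k·248 and k·1079 into factor pairs; take k = 2
k = 2: N1·N3 = 496 = 16·31, N2·N4 = 2158 = 26·83
achieved = 16·31/(26·83) = 248/1079; |achieved − target| = 0 ≤ 62/26975 ✓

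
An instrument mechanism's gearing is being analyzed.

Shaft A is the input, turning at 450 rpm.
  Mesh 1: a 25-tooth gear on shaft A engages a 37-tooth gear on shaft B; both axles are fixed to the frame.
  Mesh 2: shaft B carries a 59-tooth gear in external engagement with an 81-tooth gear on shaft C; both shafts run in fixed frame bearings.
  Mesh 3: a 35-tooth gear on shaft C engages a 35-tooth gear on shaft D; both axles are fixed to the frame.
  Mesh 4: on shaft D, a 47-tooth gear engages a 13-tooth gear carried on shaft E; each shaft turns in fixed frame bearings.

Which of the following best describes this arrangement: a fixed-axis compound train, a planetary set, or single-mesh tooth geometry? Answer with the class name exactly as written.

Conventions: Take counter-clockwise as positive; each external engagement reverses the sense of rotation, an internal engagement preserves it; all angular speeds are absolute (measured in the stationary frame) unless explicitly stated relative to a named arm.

recognized (5 fixed axles, 4 meshes): fixed-axis compound train
classification: fixed-axis compound train

fixed-axis compound train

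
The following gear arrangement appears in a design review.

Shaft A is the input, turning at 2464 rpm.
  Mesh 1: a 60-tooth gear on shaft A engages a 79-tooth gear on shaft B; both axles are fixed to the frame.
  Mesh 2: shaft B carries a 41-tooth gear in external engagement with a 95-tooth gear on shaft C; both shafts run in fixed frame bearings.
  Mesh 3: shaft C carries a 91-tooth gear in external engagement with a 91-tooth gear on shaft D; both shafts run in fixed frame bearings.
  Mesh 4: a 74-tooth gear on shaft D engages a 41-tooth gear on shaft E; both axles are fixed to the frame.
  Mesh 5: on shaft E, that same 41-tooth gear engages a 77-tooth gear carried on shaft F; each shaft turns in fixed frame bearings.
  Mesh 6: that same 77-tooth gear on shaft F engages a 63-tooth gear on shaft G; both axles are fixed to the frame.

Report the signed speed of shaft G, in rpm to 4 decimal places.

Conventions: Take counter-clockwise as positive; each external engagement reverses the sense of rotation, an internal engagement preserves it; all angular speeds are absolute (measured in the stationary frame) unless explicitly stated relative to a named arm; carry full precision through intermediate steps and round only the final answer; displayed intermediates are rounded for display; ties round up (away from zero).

+948.6724 rpm

topology: fixed-axis compound train — 6 meshes, A→G
mesh 1 [60T→79T]: ω = 2464.0000×60/79 = 1871.3924 rpm, sense flips to −
mesh 2 [41T→95T]: ω = 1871.3924×41/95 = 807.6536 rpm, sense flips to +
mesh 3 [91T→91T]: ω = 807.6536×91/91 = 807.6536 rpm, sense flips to −
mesh 4 [74T→41T]: ω = 807.6536×74/41 = 1457.7162 rpm, sense flips to +
mesh 5 [41T→77T]: ω = 1457.7162×41/77 = 776.1865 rpm, sense flips to −
mesh 6 [77T→63T]: ω = 776.1865×77/63 = 948.6724 rpm, sense flips to +
signed output speed = +948.6724 rpm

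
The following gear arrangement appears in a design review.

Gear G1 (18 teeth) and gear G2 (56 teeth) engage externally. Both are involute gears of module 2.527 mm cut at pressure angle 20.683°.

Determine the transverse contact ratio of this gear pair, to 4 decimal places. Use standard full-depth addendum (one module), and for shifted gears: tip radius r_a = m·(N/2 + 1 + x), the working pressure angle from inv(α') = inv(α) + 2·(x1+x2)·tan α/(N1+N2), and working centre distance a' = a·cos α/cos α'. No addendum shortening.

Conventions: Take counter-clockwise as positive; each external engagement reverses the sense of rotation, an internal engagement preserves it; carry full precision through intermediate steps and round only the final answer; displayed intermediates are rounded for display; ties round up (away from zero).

recognized (one external pair, fixed centres): single-mesh tooth geometry, m = 2.527, N1 = 18, N2 = 56
base radii: r_b1 = 21.277188, r_b2 = 66.195696
tip radii: r_a1 = 25.270000, r_a2 = 73.283000
no profile shift: α' = α, a' = a
action lengths: √(r_a1²−r_b1²) = 13.632834, √(r_a2²−r_b2²) = 31.440865
base pitch p_b = π·m·cos α = 7.427140
CR = (13.632834 + 31.440865 − 93.499000·sin 20.68300°)/7.427140 = 1.622442
contact ratio ≈ 1.6224

1.6224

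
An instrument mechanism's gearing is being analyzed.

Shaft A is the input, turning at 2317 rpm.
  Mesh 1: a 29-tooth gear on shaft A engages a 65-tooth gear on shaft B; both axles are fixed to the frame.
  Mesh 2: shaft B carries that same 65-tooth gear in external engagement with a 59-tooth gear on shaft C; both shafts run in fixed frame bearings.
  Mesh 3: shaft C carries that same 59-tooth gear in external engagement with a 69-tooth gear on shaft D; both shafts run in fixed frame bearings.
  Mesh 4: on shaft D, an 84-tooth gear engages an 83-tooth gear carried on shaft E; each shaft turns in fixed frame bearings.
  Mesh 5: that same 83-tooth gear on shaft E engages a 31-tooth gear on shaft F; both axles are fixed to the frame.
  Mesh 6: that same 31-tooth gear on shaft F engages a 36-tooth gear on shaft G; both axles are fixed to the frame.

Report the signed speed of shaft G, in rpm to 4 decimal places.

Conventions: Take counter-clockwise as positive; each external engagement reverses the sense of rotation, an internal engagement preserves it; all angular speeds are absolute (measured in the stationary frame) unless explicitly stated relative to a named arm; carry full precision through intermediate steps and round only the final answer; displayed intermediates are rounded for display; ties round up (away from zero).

+2272.2271 rpm

recognized (7 fixed axles, 6 meshes): fixed-axis compound train
mesh 1 [29T→65T]: ω = 2317.0000×29/65 = 1033.7385 rpm, sense flips to −
mesh 2 [65T→59T]: ω = 1033.7385×65/59 = 1138.8644 rpm, sense flips to +
mesh 3 [59T→69T]: ω = 1138.8644×59/69 = 973.8116 rpm, sense flips to −
mesh 4 [84T→83T]: ω = 973.8116×84/83 = 985.5443 rpm, sense flips to +
mesh 5 [83T→31T]: ω = 985.5443×83/31 = 2638.7153 rpm, sense flips to −
mesh 6 [31T→36T]: ω = 2638.7153×31/36 = 2272.2271 rpm, sense flips to +
signed output speed = +2272.2271 rpm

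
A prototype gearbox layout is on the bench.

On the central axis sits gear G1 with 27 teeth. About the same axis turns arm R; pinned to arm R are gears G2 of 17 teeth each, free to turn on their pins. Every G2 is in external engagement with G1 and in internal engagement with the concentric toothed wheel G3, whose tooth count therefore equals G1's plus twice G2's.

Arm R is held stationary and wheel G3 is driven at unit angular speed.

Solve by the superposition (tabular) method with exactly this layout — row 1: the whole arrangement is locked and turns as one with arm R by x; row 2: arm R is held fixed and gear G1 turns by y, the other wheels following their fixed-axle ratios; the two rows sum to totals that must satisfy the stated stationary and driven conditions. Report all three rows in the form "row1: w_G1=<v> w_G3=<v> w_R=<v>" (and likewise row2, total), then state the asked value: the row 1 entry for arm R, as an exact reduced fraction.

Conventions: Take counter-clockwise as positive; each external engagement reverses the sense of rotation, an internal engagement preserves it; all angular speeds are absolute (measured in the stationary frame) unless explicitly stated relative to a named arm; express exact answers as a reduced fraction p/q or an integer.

recognized (axles ride arm R): planetary set, 27/17/61 teeth
row 1: whole set turns with the arm by x
row 2: sun turns y, ring = −(27/61)·y, arm 0
boundary: total ω_arm = x = 0 and total ω_ring = x − (27/61)·y = 1  ⇒  y = -61/27, x = 0
row 2 ring = −(27/61)·(-61/27) = 1
totals (row 1 + row 2): sun 0 + (-61/27) = -61/27, ring 0 + 1 = 1, arm 0 + 0 = 0
asked cell (row1, arm) = 0

row1: w_G1=0 w_G3=0 w_R=0
row2: w_G1=-61/27 w_G3=1 w_R=0
total: w_G1=-61/27 w_G3=1 w_R=0
asked value: 0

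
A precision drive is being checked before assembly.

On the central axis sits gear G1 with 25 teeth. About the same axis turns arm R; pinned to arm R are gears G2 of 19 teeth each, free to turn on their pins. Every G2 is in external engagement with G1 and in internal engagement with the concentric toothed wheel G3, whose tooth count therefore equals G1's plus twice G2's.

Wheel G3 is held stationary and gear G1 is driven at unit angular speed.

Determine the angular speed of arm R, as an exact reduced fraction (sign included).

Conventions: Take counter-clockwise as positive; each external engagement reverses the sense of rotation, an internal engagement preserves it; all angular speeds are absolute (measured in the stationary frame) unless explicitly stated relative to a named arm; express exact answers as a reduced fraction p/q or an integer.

25/88

topology: planetary set — G1 25T / G2 19T / G3 63T, arm = carrier (Willis)
ring teeth: 25 + 2·19 = 63
25(ω_sun−ω_arm) = −63(ω_ring−ω_arm),  ω_ring = 0, ω_sun = 1
25(1−ω_arm) = −63(0−ω_arm)  ⇒  88·ω_arm = 25  ⇒  ω_arm = 25/88
exact speed ratio = 25/88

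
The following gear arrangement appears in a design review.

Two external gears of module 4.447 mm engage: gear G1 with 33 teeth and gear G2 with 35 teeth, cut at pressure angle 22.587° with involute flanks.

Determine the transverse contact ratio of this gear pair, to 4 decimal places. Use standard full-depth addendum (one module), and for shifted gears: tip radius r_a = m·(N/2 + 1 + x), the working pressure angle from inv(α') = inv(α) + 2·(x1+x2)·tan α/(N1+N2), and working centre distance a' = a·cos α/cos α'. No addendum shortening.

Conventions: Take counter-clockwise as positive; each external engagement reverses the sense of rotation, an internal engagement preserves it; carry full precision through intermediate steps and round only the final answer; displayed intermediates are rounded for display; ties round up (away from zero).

1.5730

topology: single-mesh involute geometry — m = 4.447, 33T/35T pair
base radii: r_b1 = 67.747407, r_b2 = 71.853311
tip radii: r_a1 = 77.822500, r_a2 = 82.269500
no profile shift: α' = α, a' = a
action lengths: √(r_a1²−r_b1²) = 38.296609, √(r_a2²−r_b2²) = 40.067098
base pitch p_b = π·m·cos α = 12.899076
CR = (38.296609 + 40.067098 − 151.198000·sin 22.58700°)/12.899076 = 1.573035
contact ratio ≈ 1.5730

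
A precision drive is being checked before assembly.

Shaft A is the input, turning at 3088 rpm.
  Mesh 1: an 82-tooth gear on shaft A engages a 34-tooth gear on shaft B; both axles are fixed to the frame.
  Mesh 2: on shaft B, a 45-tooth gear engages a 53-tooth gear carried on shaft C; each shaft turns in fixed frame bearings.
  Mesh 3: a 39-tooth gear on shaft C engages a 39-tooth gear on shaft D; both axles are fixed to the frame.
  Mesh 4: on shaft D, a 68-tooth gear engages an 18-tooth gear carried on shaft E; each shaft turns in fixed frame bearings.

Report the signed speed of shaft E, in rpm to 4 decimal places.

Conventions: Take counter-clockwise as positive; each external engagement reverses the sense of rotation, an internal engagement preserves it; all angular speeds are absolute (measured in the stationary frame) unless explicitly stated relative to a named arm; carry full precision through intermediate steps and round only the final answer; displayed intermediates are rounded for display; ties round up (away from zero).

class = fixed-axis compound train [4 meshes; 4 ratios multiply, 4 sense flips]
mesh 1 [82T→34T]: ω = 3088.0000×82/34 = 7447.5294 rpm, sense flips to −
mesh 2 [45T→53T]: ω = 7447.5294×45/53 = 6323.3740 rpm, sense flips to +
mesh 3 [39T→39T]: ω = 6323.3740×39/39 = 6323.3740 rpm, sense flips to −
mesh 4 [68T→18T]: ω = 6323.3740×68/18 = 23888.3019 rpm, sense flips to +
signed output speed = +23888.3019 rpm

+23888.3019 rpm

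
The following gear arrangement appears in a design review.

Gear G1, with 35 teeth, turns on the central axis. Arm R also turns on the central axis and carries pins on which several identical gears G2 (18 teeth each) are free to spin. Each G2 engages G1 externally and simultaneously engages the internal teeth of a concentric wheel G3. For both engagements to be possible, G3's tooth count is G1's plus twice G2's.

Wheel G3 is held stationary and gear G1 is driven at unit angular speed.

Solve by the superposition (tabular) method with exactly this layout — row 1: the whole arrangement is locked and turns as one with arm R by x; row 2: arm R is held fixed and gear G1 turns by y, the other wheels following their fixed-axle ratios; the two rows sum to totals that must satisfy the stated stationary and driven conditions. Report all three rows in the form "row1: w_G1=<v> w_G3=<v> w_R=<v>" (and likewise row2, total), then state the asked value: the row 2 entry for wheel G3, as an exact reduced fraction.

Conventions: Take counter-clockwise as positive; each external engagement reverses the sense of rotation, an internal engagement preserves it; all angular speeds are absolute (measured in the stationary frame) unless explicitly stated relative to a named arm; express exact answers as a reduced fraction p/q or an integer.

class = planetary set [G3 = 35+2·18 = 71; Willis about the carrier]
superposition row 1 [locked train]: every member turns x
superposition row 2 [arm held]: sun y, ring −(35/71)·y, arm 0
boundary: total ω_ring = x − (35/71)·y = 0 and total ω_sun = x + y = 1  ⇒  y = 71/106, x = 35/106
row 2 ring = −(35/71)·71/106 = -35/106
totals (row 1 + row 2): sun 35/106 + 71/106 = 1, ring 35/106 + (-35/106) = 0, arm 35/106 + 0 = 35/106
asked cell (row2, ring) = -35/106

row1: w_G1=35/106 w_G3=35/106 w_R=35/106
row2: w_G1=71/106 w_G3=-35/106 w_R=0
total: w_G1=1 w_G3=0 w_R=35/106
asked value: -35/106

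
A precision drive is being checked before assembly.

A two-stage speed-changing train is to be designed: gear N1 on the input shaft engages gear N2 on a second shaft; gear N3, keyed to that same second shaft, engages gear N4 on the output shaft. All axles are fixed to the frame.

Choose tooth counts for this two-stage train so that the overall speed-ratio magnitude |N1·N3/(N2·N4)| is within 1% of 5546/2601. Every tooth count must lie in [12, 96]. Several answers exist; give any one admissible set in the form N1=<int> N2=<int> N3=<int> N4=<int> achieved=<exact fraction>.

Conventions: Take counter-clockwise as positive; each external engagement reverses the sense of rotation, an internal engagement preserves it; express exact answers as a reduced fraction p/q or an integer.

design class (target 5546/2601): fixed-axis compound train
target = 5546/2601 in lowest terms: an exact hit needs N1·N3 = k·5546 and N2·N4 = k·2601 for one integer k, every count in [12, 96]; additionally prefer no 1:1 stage (N1 ≠ N2, N3 ≠ N4)
k = 1: N1·N3 = 5546 = 59·94, N2·N4 = 2601 = 51·51
achieved = 59·94/(51·51) = 5546/2601; |achieved − target| = 0 ≤ 2773/130050 ✓

N1=59 N2=51 N3=94 N4=51 achieved=5546/2601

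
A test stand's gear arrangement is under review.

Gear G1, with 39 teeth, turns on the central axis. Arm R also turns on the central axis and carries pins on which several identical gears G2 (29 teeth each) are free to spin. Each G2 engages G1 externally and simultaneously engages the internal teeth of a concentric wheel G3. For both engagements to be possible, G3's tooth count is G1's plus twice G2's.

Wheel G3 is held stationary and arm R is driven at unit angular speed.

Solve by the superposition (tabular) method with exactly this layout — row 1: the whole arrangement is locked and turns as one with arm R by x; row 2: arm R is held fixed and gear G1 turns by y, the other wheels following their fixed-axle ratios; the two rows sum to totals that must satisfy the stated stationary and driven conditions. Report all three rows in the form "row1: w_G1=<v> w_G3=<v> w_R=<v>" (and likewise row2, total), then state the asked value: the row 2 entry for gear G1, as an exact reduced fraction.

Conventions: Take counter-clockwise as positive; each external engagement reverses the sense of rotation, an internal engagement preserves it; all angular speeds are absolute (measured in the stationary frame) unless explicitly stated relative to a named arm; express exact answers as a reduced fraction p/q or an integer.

row1: w_G1=1 w_G3=1 w_R=1
row2: w_G1=97/39 w_G3=-1 w_R=0
total: w_G1=136/39 w_G3=0 w_R=1
asked value: 97/39

topology: planetary set — G1 39T / G2 29T / G3 97T, arm = carrier (Willis)
row 1 — lock + rotate with arm: ω_sun = ω_ring = ω_arm = x
superposition row 2 [arm held]: sun y, ring −(39/97)·y, arm 0
boundary: total ω_ring = x − (39/97)·y = 0 and total ω_arm = x = 1  ⇒  y = 97/39, x = 1
row 2 ring = −(39/97)·97/39 = -1
totals (row 1 + row 2): sun 1 + 97/39 = 136/39, ring 1 + (-1) = 0, arm 1 + 0 = 1
asked cell (row2, sun) = 97/39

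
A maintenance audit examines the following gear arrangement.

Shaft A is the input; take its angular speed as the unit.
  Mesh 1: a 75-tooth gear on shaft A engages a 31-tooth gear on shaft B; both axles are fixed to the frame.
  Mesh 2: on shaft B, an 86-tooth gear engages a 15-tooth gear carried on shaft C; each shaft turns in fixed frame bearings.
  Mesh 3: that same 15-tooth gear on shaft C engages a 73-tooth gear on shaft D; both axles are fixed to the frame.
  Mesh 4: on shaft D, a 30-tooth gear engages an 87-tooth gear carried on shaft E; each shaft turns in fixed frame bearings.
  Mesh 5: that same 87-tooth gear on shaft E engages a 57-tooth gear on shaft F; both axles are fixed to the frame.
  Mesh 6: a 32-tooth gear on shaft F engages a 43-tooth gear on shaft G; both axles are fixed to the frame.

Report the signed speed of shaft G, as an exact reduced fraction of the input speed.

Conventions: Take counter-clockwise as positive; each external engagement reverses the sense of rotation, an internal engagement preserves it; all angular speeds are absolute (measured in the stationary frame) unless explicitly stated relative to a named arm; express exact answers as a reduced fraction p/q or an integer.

6-mesh fixed-axis compound train (all bearings frame-fixed)
mesh 1 [75T→31T]: |ω|/ω_in = 1×75/31 = 75/31, sense flips to −
mesh 2 [86T→15T]: |ω|/ω_in = (75/31)×86/15 = 430/31, sense flips to +
mesh 3 [15T→73T]: |ω|/ω_in = (430/31)×15/73 = 6450/2263, sense flips to −
mesh 4 [30T→87T]: |ω|/ω_in = (6450/2263)×30/87 = 64500/65627, sense flips to +
mesh 5 [87T→57T]: |ω|/ω_in = (64500/65627)×87/57 = 64500/42997, sense flips to −
mesh 6 [32T→43T]: |ω|/ω_in = (64500/42997)×32/43 = 48000/42997, sense flips to +
signed output speed (× input speed) = 48000/42997

48000/42997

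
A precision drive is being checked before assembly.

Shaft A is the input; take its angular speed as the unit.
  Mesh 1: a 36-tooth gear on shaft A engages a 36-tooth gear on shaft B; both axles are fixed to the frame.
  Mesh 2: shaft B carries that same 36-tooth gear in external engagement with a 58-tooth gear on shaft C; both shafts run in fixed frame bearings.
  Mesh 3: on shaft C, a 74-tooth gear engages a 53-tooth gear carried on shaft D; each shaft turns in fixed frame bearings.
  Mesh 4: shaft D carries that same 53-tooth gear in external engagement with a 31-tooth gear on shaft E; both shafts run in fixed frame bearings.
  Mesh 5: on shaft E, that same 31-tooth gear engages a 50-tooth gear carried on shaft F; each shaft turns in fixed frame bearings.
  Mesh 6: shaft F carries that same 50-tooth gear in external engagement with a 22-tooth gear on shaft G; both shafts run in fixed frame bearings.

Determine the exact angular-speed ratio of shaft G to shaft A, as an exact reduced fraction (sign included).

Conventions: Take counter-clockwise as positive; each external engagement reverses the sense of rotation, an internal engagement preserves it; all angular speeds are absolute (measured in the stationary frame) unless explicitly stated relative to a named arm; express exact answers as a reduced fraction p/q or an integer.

class = fixed-axis compound train [6 meshes; 6 ratios multiply, 6 sense flips]
mesh 1 [36T→36T]: running ratio 1, sense −
mesh 2 [36T→58T]: running ratio 18/29, sense +
mesh 3 [74T→53T]: running ratio 1332/1537, sense −
mesh 4 [53T→31T]: running ratio 1332/899, sense +
mesh 5 [31T→50T]: running ratio 666/725, sense −
mesh 6 [50T→22T]: running ratio 666/319, sense +
ω_out/ω_in = 666/319

666/319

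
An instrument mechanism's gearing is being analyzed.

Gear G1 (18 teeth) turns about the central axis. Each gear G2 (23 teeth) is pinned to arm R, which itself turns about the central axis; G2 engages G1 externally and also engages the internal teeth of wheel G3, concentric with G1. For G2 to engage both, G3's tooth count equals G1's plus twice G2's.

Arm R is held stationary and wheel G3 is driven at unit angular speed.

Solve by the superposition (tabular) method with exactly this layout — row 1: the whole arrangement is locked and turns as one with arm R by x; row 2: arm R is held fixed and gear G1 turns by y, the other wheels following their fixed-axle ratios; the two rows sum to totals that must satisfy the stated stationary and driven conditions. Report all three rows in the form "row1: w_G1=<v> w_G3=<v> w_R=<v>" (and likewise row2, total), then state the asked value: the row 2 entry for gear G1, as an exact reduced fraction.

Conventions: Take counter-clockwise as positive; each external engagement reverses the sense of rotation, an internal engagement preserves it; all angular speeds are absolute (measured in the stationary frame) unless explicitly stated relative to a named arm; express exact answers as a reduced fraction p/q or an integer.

row1: w_G1=0 w_G3=0 w_R=0
row2: w_G1=-32/9 w_G3=1 w_R=0
total: w_G1=-32/9 w_G3=1 w_R=0
asked value: -32/9

topology: planetary set — G1 18T / G2 23T / G3 64T, arm = carrier (Willis)
row 1 — lock + rotate with arm: ω_sun = ω_ring = ω_arm = x
row 2: sun turns y, ring = −(18/64)·y, arm 0
boundary: total ω_arm = x = 0 and total ω_ring = x − (18/64)·y = 1  ⇒  y = -32/9, x = 0
row 2 ring = −(18/64)·(-32/9) = 1
totals (row 1 + row 2): sun 0 + (-32/9) = -32/9, ring 0 + 1 = 1, arm 0 + 0 = 0
asked cell (row2, sun) = -32/9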